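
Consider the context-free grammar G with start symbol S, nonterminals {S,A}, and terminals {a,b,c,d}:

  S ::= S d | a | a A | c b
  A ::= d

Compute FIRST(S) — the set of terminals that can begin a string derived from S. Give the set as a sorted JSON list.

FIRST iteration:
round 1:
  A via A→d: +{d}
  S via S→a: +{a}
  S via S→c b: +{c}
  S: {a,c}  A: {d}
round 2: (stable)
  S: {a,c}  A: {d}

FIRST(S) = ["a", "c"]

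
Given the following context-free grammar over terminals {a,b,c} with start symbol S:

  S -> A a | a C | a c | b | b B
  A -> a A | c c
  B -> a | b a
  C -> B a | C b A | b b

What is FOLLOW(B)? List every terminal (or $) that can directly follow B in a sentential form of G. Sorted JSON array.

FIRST iteration:
pass 1:
  A via A→a A: +{a}
  A via A→c c: +{c}
  B via B→a: +{a}
  B via B→b a: +{b}
  C via C→B a: +{a,b}
  S via S→A a: +{a,c}
  S via S→b: +{b}
  FIRST[S]={a,b,c}  FIRST[A]={a,c}  FIRST[B]={a,b}  FIRST[C]={a,b}
pass 2: (stable)
  FIRST[S]={a,b,c}  FIRST[A]={a,c}  FIRST[B]={a,b}  FIRST[C]={a,b}

Compute FOLLOW by fixpoint:
initialize: $ ∈ FOLLOW(S)
round 1:
  C→B a: FOLLOW(B) ⊇ FIRST(a) = {a}; new: +{a}
  C→C b A: FOLLOW(C) ⊇ FIRST(b) = {b}; new: +{b}
  C→C b A: FOLLOW(A) ⊇ FOLLOW(C) ⊇ {b}; new: +{b}
  S→A a: FOLLOW(A) ⊇ FIRST(a) = {a}; new: +{a}
  S→a C: FOLLOW(C) ⊇ FOLLOW(S) ⊇ {$}; new: +{$}
  S→b B: FOLLOW(B) ⊇ FOLLOW(S) ⊇ {$}; new: +{$}
  FOLLOW(S)={$}  FOLLOW(A)={a,b}  FOLLOW(B)={$,a}  FOLLOW(C)={$,b}
round 2:
  C→C b A: FOLLOW(A) ⊇ FOLLOW(C) ⊇ {$,b}; new: +{$}
  FOLLOW(S)={$}  FOLLOW(A)={$,a,b}  FOLLOW(B)={$,a}  FOLLOW(C)={$,b}
round 3: done
  FOLLOW(S)={$}  FOLLOW(A)={$,a,b}  FOLLOW(B)={$,a}  FOLLOW(C)={$,b}

FOLLOW(B) = ["$", "a"]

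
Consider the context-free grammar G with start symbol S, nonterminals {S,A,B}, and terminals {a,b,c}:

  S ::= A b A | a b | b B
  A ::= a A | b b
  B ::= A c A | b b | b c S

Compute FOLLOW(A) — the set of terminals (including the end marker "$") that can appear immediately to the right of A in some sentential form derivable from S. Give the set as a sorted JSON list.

Compute FIRST by fixpoint:
iter 1:
  A via A→a A: +{a}
  A via A→b b: +{b}
  B via B→A c A: +{a,b}
  S via S→A b A: +{a,b}
  S: {a,b}  A: {a,b}  B: {a,b}
iter 2: (no change)
  S: {a,b}  A: {a,b}  B: {a,b}

Compute FOLLOW by fixpoint:
FOLLOW(S) := {$}
iter 1:
  B→A c A: FOLLOW(A) ⊇ FIRST(c) = {c}; new: +{c}
  S→A b A: FOLLOW(A) ⊇ FIRST(b) = {b}; new: +{b}
  S→A b A: FOLLOW(A) ⊇ FOLLOW(S) ⊇ {$}; new: +{$}
  S→b B: FOLLOW(B) ⊇ FOLLOW(S) ⊇ {$}; new: +{$}
  FOLLOW(S)={$}  FOLLOW(A)={$,b,c}  FOLLOW(B)={$}
iter 2: (stable)
  FOLLOW(S)={$}  FOLLOW(A)={$,b,c}  FOLLOW(B)={$}

FOLLOW(A) = ["$", "b", "c"]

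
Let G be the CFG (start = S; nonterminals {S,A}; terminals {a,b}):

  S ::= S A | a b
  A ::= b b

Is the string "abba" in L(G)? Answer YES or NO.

Convert to CNF:
  S -> S A | T1 T0
  A -> T0 T0
  T0 -> b
  T1 -> a

CYK fill:
  [0..0]={T1}  "a"  orig:{}
  [1..1]={T0}  "b"  orig:{}
  [2..2]={T0}  "b"  orig:{}
  [3..3]={T1}  "a"  orig:{}
  [0..1]={S}  "ab"
  [1..2]={A}  "bb"
  [2..3]=∅  "ba"
  [0..2]=∅  "abb"
  [1..3]=∅  "bba"
  [0..3]=∅  "abba"

S ∉ T[0,3] ⇒ NO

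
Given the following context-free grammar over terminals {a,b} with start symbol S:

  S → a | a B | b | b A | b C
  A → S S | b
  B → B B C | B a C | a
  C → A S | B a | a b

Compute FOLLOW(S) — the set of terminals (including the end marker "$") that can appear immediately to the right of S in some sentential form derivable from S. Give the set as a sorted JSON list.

FIRST iteration:
iter 1:
  A via A→b: +{b}
  B via B→a: +{a}
  C via C→A S: +{b}
  C via C→B a: +{a}
  S via S→a: +{a}
  S via S→b: +{b}
  S: {a,b}  A: {b}  B: {a}  C: {a,b}
iter 2:
  A via A→S S: +{a}
  S: {a,b}  A: {a,b}  B: {a}  C: {a,b}
iter 3: done
  S: {a,b}  A: {a,b}  B: {a}  C: {a,b}

FOLLOW sets:
FOLLOW(S) := {$}
round 1:
  A→S S: FOLLOW(S) ⊇ FIRST(S) = {a,b}; new: +{a,b}
  B→B B C: FOLLOW(B) ⊇ FIRST(B) = {a}; new: +{a}
  B→B B C: FOLLOW(B) ⊇ FIRST(C) = {a,b}; new: +{b}
  B→B B C: FOLLOW(C) ⊇ FOLLOW(B) ⊇ {a,b}; new: +{a,b}
  C→A S: FOLLOW(A) ⊇ FIRST(S) = {a,b}; new: +{a,b}
  S→a B: FOLLOW(B) ⊇ FOLLOW(S) ⊇ {$,a,b}; new: +{$}
  S→b A: FOLLOW(A) ⊇ FOLLOW(S) ⊇ {$,a,b}; new: +{$}
  S→b C: FOLLOW(C) ⊇ FOLLOW(S) ⊇ {$,a,b}; new: +{$}
  FOLLOW(S)={$,a,b}  FOLLOW(A)={$,a,b}  FOLLOW(B)={$,a,b}  FOLLOW(C)={$,a,b}
round 2: (no change)
  FOLLOW(S)={$,a,b}  FOLLOW(A)={$,a,b}  FOLLOW(B)={$,a,b}  FOLLOW(C)={$,a,b}

FOLLOW(S) = ["$", "a", "b"]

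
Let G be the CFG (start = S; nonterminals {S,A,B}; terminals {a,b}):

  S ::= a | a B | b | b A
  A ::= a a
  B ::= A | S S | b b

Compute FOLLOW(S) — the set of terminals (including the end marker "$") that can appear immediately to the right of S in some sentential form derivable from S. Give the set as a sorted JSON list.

Compute FIRST by fixpoint:
round 1:
  A via A→a a: +{a}
  B via B→A: +{a}
  B via B→b b: +{b}
  S via S→a: +{a}
  S via S→b: +{b}
  FIRST(S)={a,b}  FIRST(A)={a}  FIRST(B)={a,b}
round 2: (no change)
  FIRST(S)={a,b}  FIRST(A)={a}  FIRST(B)={a,b}

Compute FOLLOW by fixpoint:
initialize: $ ∈ FOLLOW(S)
pass 1:
  B→S S: FOLLOW(S) ⊇ FIRST(S) = {a,b}; new: +{a,b}
  S→a B: FOLLOW(B) ⊇ FOLLOW(S) ⊇ {$,a,b}; new: +{$,a,b}
  S→b A: FOLLOW(A) ⊇ FOLLOW(S) ⊇ {$,a,b}; new: +{$,a,b}
  FOLLOW[S]={$,a,b}  FOLLOW[A]={$,a,b}  FOLLOW[B]={$,a,b}
pass 2: (no change)
  FOLLOW[S]={$,a,b}  FOLLOW[A]={$,a,b}  FOLLOW[B]={$,a,b}

FOLLOW(S) = ["$", "a", "b"]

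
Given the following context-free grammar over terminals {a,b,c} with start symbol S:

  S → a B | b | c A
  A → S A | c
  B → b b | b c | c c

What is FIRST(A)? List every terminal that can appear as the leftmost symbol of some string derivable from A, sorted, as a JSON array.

Compute FIRST by fixpoint:
pass 1:
  A via A→c: +{c}
  B via B→b b: +{b}
  B via B→c c: +{c}
  S via S→a B: +{a}
  S via S→b: +{b}
  S via S→c A: +{c}
  FIRST[S]={a,b,c}  FIRST[A]={c}  FIRST[B]={b,c}
pass 2:
  A via A→S A: +{a,b}
  FIRST[S]={a,b,c}  FIRST[A]={a,b,c}  FIRST[B]={b,c}
pass 3: (stable)
  FIRST[S]={a,b,c}  FIRST[A]={a,b,c}  FIRST[B]={b,c}

FIRST(A) = ["a", "b", "c"]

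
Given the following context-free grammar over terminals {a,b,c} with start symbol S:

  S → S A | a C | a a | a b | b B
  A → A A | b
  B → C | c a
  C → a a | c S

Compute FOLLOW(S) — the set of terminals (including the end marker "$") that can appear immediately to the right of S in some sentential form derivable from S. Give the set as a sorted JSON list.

FIRST sets, iterate to fixpoint:
iter 1:
  A via A→b: +{b}
  B via B→c a: +{c}
  C via C→a a: +{a}
  C via C→c S: +{c}
  S via S→a C: +{a}
  S via S→b B: +{b}
  FIRST(S)={a,b}  FIRST(A)={b}  FIRST(B)={c}  FIRST(C)={a,c}
iter 2:
  B via B→C: +{a}
  FIRST(S)={a,b}  FIRST(A)={b}  FIRST(B)={a,c}  FIRST(C)={a,c}
iter 3: (stable)
  FIRST(S)={a,b}  FIRST(A)={b}  FIRST(B)={a,c}  FIRST(C)={a,c}

FOLLOW sets:
initialize: $ ∈ FOLLOW(S)
[1]
  A→A A: FOLLOW(A) ⊇ FIRST(A) = {b}; new: +{b}
  S→S A: FOLLOW(S) ⊇ FIRST(A) = {b}; new: +{b}
  S→S A: FOLLOW(A) ⊇ FOLLOW(S) ⊇ {$,b}; new: +{$}
  S→a C: FOLLOW(C) ⊇ FOLLOW(S) ⊇ {$,b}; new: +{$,b}
  S→b B: FOLLOW(B) ⊇ FOLLOW(S) ⊇ {$,b}; new: +{$,b}
  S: {$,b}  A: {$,b}  B: {$,b}  C: {$,b}
[2] (stable)
  S: {$,b}  A: {$,b}  B: {$,b}  C: {$,b}

FOLLOW(S) = ["$", "b"]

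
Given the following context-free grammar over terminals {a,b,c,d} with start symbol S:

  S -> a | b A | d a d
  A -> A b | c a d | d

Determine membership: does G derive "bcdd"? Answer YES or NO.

CNF form of G:
  S -> T0 A | T3 X5 | a
  A -> A T0 | T1 X4 | d
  T0 -> b
  T1 -> c
  T2 -> a
  T3 -> d
  X4 -> T2 T3
  X5 -> T2 T3

Fill CYK table bottom-up:
  [0..0]={T0}  "b"  orig:{}
  [1..1]={T1}  "c"  orig:{}
  [2..2]={A,T3}  "d"  orig:{A}
  [3..3]={A,T3}  "d"  orig:{A}
  [0..1]=∅  "bc"
  [1..2]=∅  "cd"
  [2..3]=∅  "dd"
  [0..2]=∅  "bcd"
  [1..3]=∅  "cdd"
  [0..3]=∅  "bcdd"

S ∉ T[0,3] ⇒ NO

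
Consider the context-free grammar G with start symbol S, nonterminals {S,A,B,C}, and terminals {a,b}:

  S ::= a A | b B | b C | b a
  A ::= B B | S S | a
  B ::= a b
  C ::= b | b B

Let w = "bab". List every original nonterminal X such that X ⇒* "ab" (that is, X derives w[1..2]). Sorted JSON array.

Convert to CNF:
  S -> T0 A | T1 B | T1 C | T1 T0
  A -> B B | S S | a
  B -> T0 T1
  C -> T1 B | b
  T0 -> a
  T1 -> b

CYK table (by increasing span) — only the sub-triangle for w[1..2]:
  cell(1,1) a: {A,T0}  orig:{A}
  cell(2,2) b: {C,T1}  orig:{C}
  cell(1,2) ab: {B}

Original NTs in T[1,2] deriving "ab": ["B"]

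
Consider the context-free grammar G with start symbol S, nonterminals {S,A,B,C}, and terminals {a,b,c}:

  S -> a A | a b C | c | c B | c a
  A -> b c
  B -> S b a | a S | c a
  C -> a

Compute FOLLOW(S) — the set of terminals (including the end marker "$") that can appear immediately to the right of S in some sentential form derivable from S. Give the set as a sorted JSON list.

Compute FIRST by fixpoint:
round 1:
  A via A→b c: +{b}
  B via B→a S: +{a}
  B via B→c a: +{c}
  C via C→a: +{a}
  S via S→a A: +{a}
  S via S→c: +{c}
  FIRST(S)={a,c}  FIRST(A)={b}  FIRST(B)={a,c}  FIRST(C)={a}
round 2: (stable)
  FIRST(S)={a,c}  FIRST(A)={b}  FIRST(B)={a,c}  FIRST(C)={a}

FOLLOW iteration:
initialize: $ ∈ FOLLOW(S)
round 1:
  B→S b a: FOLLOW(S) ⊇ FIRST(b) = {b}; new: +{b}
  S→a A: FOLLOW(A) ⊇ FOLLOW(S) ⊇ {$,b}; new: +{$,b}
  S→a b C: FOLLOW(C) ⊇ FOLLOW(S) ⊇ {$,b}; new: +{$,b}
  S→c B: FOLLOW(B) ⊇ FOLLOW(S) ⊇ {$,b}; new: +{$,b}
  FOLLOW(S)={$,b}  FOLLOW(A)={$,b}  FOLLOW(B)={$,b}  FOLLOW(C)={$,b}
round 2: (no change)
  FOLLOW(S)={$,b}  FOLLOW(A)={$,b}  FOLLOW(B)={$,b}  FOLLOW(C)={$,b}

FOLLOW(S) = ["$", "b"]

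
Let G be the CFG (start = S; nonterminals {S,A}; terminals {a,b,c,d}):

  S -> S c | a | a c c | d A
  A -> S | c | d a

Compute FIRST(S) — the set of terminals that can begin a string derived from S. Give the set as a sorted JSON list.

FIRST sets, iterate to fixpoint:
[1]
  A via A→c: +{c}
  A via A→d a: +{d}
  S via S→a: +{a}
  S via S→d A: +{d}
  FIRST(S)={a,d}  FIRST(A)={c,d}
[2]
  A via A→S: +{a}
  FIRST(S)={a,d}  FIRST(A)={a,c,d}
[3] done
  FIRST(S)={a,d}  FIRST(A)={a,c,d}

FIRST(S) = ["a", "d"]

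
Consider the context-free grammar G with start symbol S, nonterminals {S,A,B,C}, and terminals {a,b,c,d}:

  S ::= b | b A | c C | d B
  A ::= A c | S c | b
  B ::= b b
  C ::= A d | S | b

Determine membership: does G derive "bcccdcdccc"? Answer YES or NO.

Convert to CNF:
  S -> T0 C | T1 A | T2 B | b
  A -> A T0 | S T0 | b
  B -> T1 T1
  C -> A T2 | T0 C | T1 A | T2 B | b
  T0 -> c
  T1 -> b
  T2 -> d

CYK fill:
  cell(0,0) b: {A,C,S,T1}  orig:{A,C,S}
  cell(1,1) c: {T0}  orig:{}
  cell(2,2) c: {T0}  orig:{}
  cell(3,3) c: {T0}  orig:{}
  cell(4,4) d: {T2}  orig:{}
  cell(5,5) c: {T0}  orig:{}
  cell(6,6) d: {T2}  orig:{}
  cell(7,7) c: {T0}  orig:{}
  cell(8,8) c: {T0}  orig:{}
  cell(9,9) c: {T0}  orig:{}
  cell(0,1) bc: {A}
  cell(1,2) cc: ∅
  cell(2,3) cc: ∅
  cell(3,4) cd: ∅
  cell(4,5) dc: ∅
  cell(5,6) cd: ∅
  cell(6,7) dc: ∅
  cell(7,8) cc: ∅
  cell(8,9) cc: ∅
  cell(0,2) bcc: {A}
  cell(1,3) ccc: ∅
  cell(2,4) ccd: ∅
  cell(3,5) cdc: ∅
  cell(4,6) dcd: ∅
  cell(5,7) cdc: ∅
  cell(6,8) dcc: ∅
  cell(7,9) ccc: ∅
  cell(0,3) bccc: {A}
  cell(1,4) cccd: ∅
  cell(2,5) ccdc: ∅
  cell(3,6) cdcd: ∅
  cell(4,7) dcdc: ∅
  cell(5,8) cdcc: ∅
  cell(6,9) dccc: ∅
  cell(0,4) bcccd: {C}
  cell(1,5) cccdc: ∅
  cell(2,6) ccdcd: ∅
  cell(3,7) cdcdc: ∅
  cell(4,8) dcdcc: ∅
  cell(5,9) cdccc: ∅
  cell(0,5) bcccdc: ∅
  cell(1,6) cccdcd: ∅
  cell(2,7) ccdcdc: ∅
  cell(3,8) cdcdcc: ∅
  cell(4,9) dcdccc: ∅
  cell(0,6) bcccdcd: ∅
  cell(1,7) cccdcdc: ∅
  cell(2,8) ccdcdcc: ∅
  cell(3,9) cdcdccc: ∅
  cell(0,7) bcccdcdc: ∅
  cell(1,8) cccdcdcc: ∅
  cell(2,9) ccdcdccc: ∅
  cell(0,8) bcccdcdcc: ∅
  cell(1,9) cccdcdccc: ∅
  cell(0,9) bcccdcdccc: ∅

S ∉ T[0,9] ⇒ NO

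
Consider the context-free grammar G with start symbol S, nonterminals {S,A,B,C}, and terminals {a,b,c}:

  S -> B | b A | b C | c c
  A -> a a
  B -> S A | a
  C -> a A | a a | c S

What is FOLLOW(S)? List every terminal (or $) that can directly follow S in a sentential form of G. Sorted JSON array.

FIRST iteration:
round 1:
  A via A→a a: +{a}
  B via B→a: +{a}
  C via C→a A: +{a}
  C via C→c S: +{c}
  S via S→B: +{a}
  S via S→b A: +{b}
  S via S→c c: +{c}
  FIRST(S)={a,b,c}  FIRST(A)={a}  FIRST(B)={a}  FIRST(C)={a,c}
round 2:
  B via B→S A: +{b,c}
  FIRST(S)={a,b,c}  FIRST(A)={a}  FIRST(B)={a,b,c}  FIRST(C)={a,c}
round 3: — fixpoint
  FIRST(S)={a,b,c}  FIRST(A)={a}  FIRST(B)={a,b,c}  FIRST(C)={a,c}

FOLLOW iteration:
seed FOLLOW(S) with $
iter 1:
  B→S A: FOLLOW(S) ⊇ FIRST(A) = {a}; new: +{a}
  S→B: FOLLOW(B) ⊇ FOLLOW(S) ⊇ {$,a}; new: +{$,a}
  S→b A: FOLLOW(A) ⊇ FOLLOW(S) ⊇ {$,a}; new: +{$,a}
  S→b C: FOLLOW(C) ⊇ FOLLOW(S) ⊇ {$,a}; new: +{$,a}
  FOLLOW[S]={$,a}  FOLLOW[A]={$,a}  FOLLOW[B]={$,a}  FOLLOW[C]={$,a}
iter 2: — fixpoint
  FOLLOW[S]={$,a}  FOLLOW[A]={$,a}  FOLLOW[B]={$,a}  FOLLOW[C]={$,a}

FOLLOW(S) = ["$", "a"]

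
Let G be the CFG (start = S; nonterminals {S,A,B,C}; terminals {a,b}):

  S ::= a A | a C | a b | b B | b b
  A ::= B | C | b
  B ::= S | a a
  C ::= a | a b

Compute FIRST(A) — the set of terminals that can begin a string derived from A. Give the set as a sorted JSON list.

FIRST sets, iterate to fixpoint:
round 1:
  A via A→b: +{b}
  B via B→a a: +{a}
  C via C→a: +{a}
  S via S→a A: +{a}
  S via S→b B: +{b}
  FIRST[S]={a,b}  FIRST[A]={b}  FIRST[B]={a}  FIRST[C]={a}
round 2:
  A via A→B: +{a}
  B via B→S: +{b}
  FIRST[S]={a,b}  FIRST[A]={a,b}  FIRST[B]={a,b}  FIRST[C]={a}
round 3: (stable)
  FIRST[S]={a,b}  FIRST[A]={a,b}  FIRST[B]={a,b}  FIRST[C]={a}

FIRST(A) = ["a", "b"]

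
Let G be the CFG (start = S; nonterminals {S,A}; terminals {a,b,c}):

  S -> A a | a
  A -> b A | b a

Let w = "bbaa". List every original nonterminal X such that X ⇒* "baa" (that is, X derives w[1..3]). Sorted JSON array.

Convert to CNF:
  S -> A T1 | a
  A -> T0 A | T0 T1
  T0 -> b
  T1 -> a

Fill CYK table bottom-up — only the sub-triangle for w[1..3]:
  T[1,1] 'b' = {T0}  orig:{}
  T[2,2] 'a' = {S,T1}  orig:{S}
  T[3,3] 'a' = {S,T1}  orig:{S}
  T[1,2] 'ba' = {A}
  T[2,3] 'aa' = ∅
  T[1,3] 'baa' = {S}

Original NTs in T[1,3] deriving "baa": ["S"]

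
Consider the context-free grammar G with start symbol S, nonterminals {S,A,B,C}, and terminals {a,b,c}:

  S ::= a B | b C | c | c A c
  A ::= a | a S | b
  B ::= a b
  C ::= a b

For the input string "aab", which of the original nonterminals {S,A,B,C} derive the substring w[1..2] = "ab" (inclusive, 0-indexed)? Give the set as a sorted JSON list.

Convert to CNF:
  S -> T0 B | T1 C | T2 X3 | c
  A -> T0 S | a | b
  B -> T0 T1
  C -> T0 T1
  T0 -> a
  T1 -> b
  T2 -> c
  X3 -> A T2

Fill CYK table bottom-up — only the sub-triangle for w[1..2]:
  cell(1,1) a: {A,T0}  orig:{A}
  cell(2,2) b: {A,T1}  orig:{A}
  cell(1,2) ab: {B,C}

Original NTs in T[1,2] deriving "ab": ["B", "C"]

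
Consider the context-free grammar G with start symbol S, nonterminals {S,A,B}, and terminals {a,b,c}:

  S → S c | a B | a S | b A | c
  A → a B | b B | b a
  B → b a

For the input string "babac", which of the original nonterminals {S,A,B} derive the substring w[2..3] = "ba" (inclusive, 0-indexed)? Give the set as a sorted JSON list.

Convert to CNF:
  S -> S T2 | T0 B | T0 S | T1 A | c
  A -> T0 B | T1 B | T1 T0
  B -> T1 T0
  T0 -> a
  T1 -> b
  T2 -> c

CYK table (by increasing span) (cells [i..j] with 2 ≤ i ≤ j ≤ 3 only):
  cell(2,2) b: {T1}  orig:{}
  cell(3,3) a: {T0}  orig:{}
  cell(2,3) ba: {A,B}

Original NTs in T[2,3] deriving "ba": ["A", "B"]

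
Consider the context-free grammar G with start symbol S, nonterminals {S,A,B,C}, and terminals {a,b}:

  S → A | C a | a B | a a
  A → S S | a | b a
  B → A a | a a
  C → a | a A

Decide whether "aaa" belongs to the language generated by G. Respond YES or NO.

Convert to CNF:
  S -> C T1 | S S | T0 T1 | T1 B | T1 T1 | a
  A -> S S | T0 T1 | a
  B -> A T1 | T1 T1
  C -> T1 A | a
  T0 -> b
  T1 -> a

CYK table (by increasing span):
  cell(0,0) a: {A,C,S,T1}  orig:{A,C,S}
  cell(1,1) a: {A,C,S,T1}  orig:{A,C,S}
  cell(2,2) a: {A,C,S,T1}  orig:{A,C,S}
  cell(0,1) aa: {A,B,C,S}
  cell(1,2) aa: {A,B,C,S}
  cell(0,2) aaa: {A,B,C,S}

S ∈ T[0,2] ⇒ YES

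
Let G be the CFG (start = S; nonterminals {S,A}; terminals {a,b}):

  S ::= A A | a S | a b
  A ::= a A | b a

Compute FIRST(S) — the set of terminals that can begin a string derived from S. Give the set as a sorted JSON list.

FIRST sets, iterate to fixpoint:
[1]
  A via A→a A: +{a}
  A via A→b a: +{b}
  S via S→A A: +{a,b}
  FIRST(S)={a,b}  FIRST(A)={a,b}
[2] done
  FIRST(S)={a,b}  FIRST(A)={a,b}

FIRST(S) = ["a", "b"]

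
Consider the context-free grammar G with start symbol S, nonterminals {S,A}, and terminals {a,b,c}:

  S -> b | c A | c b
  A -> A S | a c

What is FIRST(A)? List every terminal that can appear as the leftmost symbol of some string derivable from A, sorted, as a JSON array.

Compute FIRST by fixpoint:
iter 1:
  A via A→a c: +{a}
  S via S→b: +{b}
  S via S→c A: +{c}
  S: {b,c}  A: {a}
iter 2: (stable)
  S: {b,c}  A: {a}

FIRST(A) = ["a"]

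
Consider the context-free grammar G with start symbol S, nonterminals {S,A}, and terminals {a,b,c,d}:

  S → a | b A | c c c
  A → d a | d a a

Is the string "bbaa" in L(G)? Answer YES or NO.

CNF form of G:
  S -> T2 A | T3 X5 | a
  A -> T0 T1 | T0 X4
  T0 -> d
  T1 -> a
  T2 -> b
  T3 -> c
  X4 -> T1 T1
  X5 -> T3 T3

CYK table (by increasing span):
  T[0,0] 'b' = {T2}  orig:{}
  T[1,1] 'b' = {T2}  orig:{}
  T[2,2] 'a' = {S,T1}  orig:{S}
  T[3,3] 'a' = {S,T1}  orig:{S}
  T[0,1] 'bb' = ∅
  T[1,2] 'ba' = ∅
  T[2,3] 'aa' = {X4}  orig:{}
  T[0,2] 'bba' = ∅
  T[1,3] 'baa' = ∅
  T[0,3] 'bbaa' = ∅

S ∉ T[0,3] ⇒ NO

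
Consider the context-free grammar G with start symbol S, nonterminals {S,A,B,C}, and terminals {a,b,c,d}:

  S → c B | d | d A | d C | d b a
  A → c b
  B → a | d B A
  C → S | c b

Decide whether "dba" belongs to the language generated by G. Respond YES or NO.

Convert to CNF:
  S -> T0 B | T2 A | T2 C | T2 X6 | d
  A -> T0 T1
  B -> T2 X4 | a
  C -> T0 B | T0 T1 | T2 A | T2 C | T2 X5 | d
  T0 -> c
  T1 -> b
  T2 -> d
  T3 -> a
  X4 -> B A
  X5 -> T1 T3
  X6 -> T1 T3

CYK fill:
  [0..0]={C,S,T2}  "d"  orig:{C,S}
  [1..1]={T1}  "b"  orig:{}
  [2..2]={B,T3}  "a"  orig:{B}
  [0..1]=∅  "db"
  [1..2]={X5,X6}  "ba"  orig:{}
  [0..2]={C,S}  "dba"

S ∈ T[0,2] ⇒ YES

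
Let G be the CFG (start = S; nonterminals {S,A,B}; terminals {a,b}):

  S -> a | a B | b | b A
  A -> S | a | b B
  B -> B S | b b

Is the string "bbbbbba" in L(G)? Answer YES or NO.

CNF form of G:
  S -> T0 B | T1 A | a | b
  A -> T0 B | T1 A | T1 B | a | b
  B -> B S | T1 T1
  T0 -> a
  T1 -> b

CYK fill:
  T[0,0] 'b' = {A,S,T1}  orig:{A,S}
  T[1,1] 'b' = {A,S,T1}  orig:{A,S}
  T[2,2] 'b' = {A,S,T1}  orig:{A,S}
  T[3,3] 'b' = {A,S,T1}  orig:{A,S}
  T[4,4] 'b' = {A,S,T1}  orig:{A,S}
  T[5,5] 'b' = {A,S,T1}  orig:{A,S}
  T[6,6] 'a' = {A,S,T0}  orig:{A,S}
  T[0,1] 'bb' = {A,B,S}
  T[1,2] 'bb' = {A,B,S}
  T[2,3] 'bb' = {A,B,S}
  T[3,4] 'bb' = {A,B,S}
  T[4,5] 'bb' = {A,B,S}
  T[5,6] 'ba' = {A,S}
  T[0,2] 'bbb' = {A,B,S}
  T[1,3] 'bbb' = {A,B,S}
  T[2,4] 'bbb' = {A,B,S}
  T[3,5] 'bbb' = {A,B,S}
  T[4,6] 'bba' = {A,B,S}
  T[0,3] 'bbbb' = {A,B,S}
  T[1,4] 'bbbb' = {A,B,S}
  T[2,5] 'bbbb' = {A,B,S}
  T[3,6] 'bbba' = {A,B,S}
  T[0,4] 'bbbbb' = {A,B,S}
  T[1,5] 'bbbbb' = {A,B,S}
  T[2,6] 'bbbba' = {A,B,S}
  T[0,5] 'bbbbbb' = {A,B,S}
  T[1,6] 'bbbbba' = {A,B,S}
  T[0,6] 'bbbbbba' = {A,B,S}

S ∈ T[0,6] ⇒ YES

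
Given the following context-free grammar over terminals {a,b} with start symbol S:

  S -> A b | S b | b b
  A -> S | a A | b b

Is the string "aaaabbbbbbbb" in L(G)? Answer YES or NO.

Convert to CNF:
  S -> A T0 | S T0 | T0 T0
  A -> A T0 | S T0 | T0 T0 | T1 A
  T0 -> b
  T1 -> a

Fill CYK table bottom-up:
  T[0,0] 'a' = {T1}  orig:{}
  T[1,1] 'a' = {T1}  orig:{}
  T[2,2] 'a' = {T1}  orig:{}
  T[3,3] 'a' = {T1}  orig:{}
  T[4,4] 'b' = {T0}  orig:{}
  T[5,5] 'b' = {T0}  orig:{}
  T[6,6] 'b' = {T0}  orig:{}
  T[7,7] 'b' = {T0}  orig:{}
  T[8,8] 'b' = {T0}  orig:{}
  T[9,9] 'b' = {T0}  orig:{}
  T[10,10] 'b' = {T0}  orig:{}
  T[11,11] 'b' = {T0}  orig:{}
  T[0,1] 'aa' = ∅
  T[1,2] 'aa' = ∅
  T[2,3] 'aa' = ∅
  T[3,4] 'ab' = ∅
  T[4,5] 'bb' = {A,S}
  T[5,6] 'bb' = {A,S}
  T[6,7] 'bb' = {A,S}
  T[7,8] 'bb' = {A,S}
  T[8,9] 'bb' = {A,S}
  T[9,10] 'bb' = {A,S}
  T[10,11] 'bb' = {A,S}
  T[0,2] 'aaa' = ∅
  T[1,3] 'aaa' = ∅
  T[2,4] 'aab' = ∅
  T[3,5] 'abb' = {A}
  T[4,6] 'bbb' = {A,S}
  T[5,7] 'bbb' = {A,S}
  T[6,8] 'bbb' = {A,S}
  T[7,9] 'bbb' = {A,S}
  T[8,10] 'bbb' = {A,S}
  T[9,11] 'bbb' = {A,S}
  T[0,3] 'aaaa' = ∅
  T[1,4] 'aaab' = ∅
  T[2,5] 'aabb' = {A}
  T[3,6] 'abbb' = {A,S}
  T[4,7] 'bbbb' = {A,S}
  T[5,8] 'bbbb' = {A,S}
  T[6,9] 'bbbb' = {A,S}
  T[7,10] 'bbbb' = {A,S}
  T[8,11] 'bbbb' = {A,S}
  T[0,4] 'aaaab' = ∅
  T[1,5] 'aaabb' = {A}
  T[2,6] 'aabbb' = {A,S}
  T[3,7] 'abbbb' = {A,S}
  T[4,8] 'bbbbb' = {A,S}
  T[5,9] 'bbbbb' = {A,S}
  T[6,10] 'bbbbb' = {A,S}
  T[7,11] 'bbbbb' = {A,S}
  T[0,5] 'aaaabb' = {A}
  T[1,6] 'aaabbb' = {A,S}
  T[2,7] 'aabbbb' = {A,S}
  T[3,8] 'abbbbb' = {A,S}
  T[4,9] 'bbbbbb' = {A,S}
  T[5,10] 'bbbbbb' = {A,S}
  T[6,11] 'bbbbbb' = {A,S}
  T[0,6] 'aaaabbb' = {A,S}
  T[1,7] 'aaabbbb' = {A,S}
  T[2,8] 'aabbbbb' = {A,S}
  T[3,9] 'abbbbbb' = {A,S}
  T[4,10] 'bbbbbbb' = {A,S}
  T[5,11] 'bbbbbbb' = {A,S}
  T[0,7] 'aaaabbbb' = {A,S}
  T[1,8] 'aaabbbbb' = {A,S}
  T[2,9] 'aabbbbbb' = {A,S}
  T[3,10] 'abbbbbbb' = {A,S}
  T[4,11] 'bbbbbbbb' = {A,S}
  T[0,8] 'aaaabbbbb' = {A,S}
  T[1,9] 'aaabbbbbb' = {A,S}
  T[2,10] 'aabbbbbbb' = {A,S}
  T[3,11] 'abbbbbbbb' = {A,S}
  T[0,9] 'aaaabbbbbb' = {A,S}
  T[1,10] 'aaabbbbbbb' = {A,S}
  T[2,11] 'aabbbbbbbb' = {A,S}
  T[0,10] 'aaaabbbbbbb' = {A,S}
  T[1,11] 'aaabbbbbbbb' = {A,S}
  T[0,11] 'aaaabbbbbbbb' = {A,S}

S ∈ T[0,11] ⇒ YES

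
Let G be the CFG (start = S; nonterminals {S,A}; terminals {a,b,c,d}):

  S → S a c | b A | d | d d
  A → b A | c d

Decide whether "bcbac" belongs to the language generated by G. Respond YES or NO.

CNF form of G:
  S -> S X4 | T0 A | T2 T2 | d
  A -> T0 A | T1 T2
  T0 -> b
  T1 -> c
  T2 -> d
  T3 -> a
  X4 -> T3 T1

CYK table (by increasing span):
  cell(0,0) b: {T0}  orig:{}
  cell(1,1) c: {T1}  orig:{}
  cell(2,2) b: {T0}  orig:{}
  cell(3,3) a: {T3}  orig:{}
  cell(4,4) c: {T1}  orig:{}
  cell(0,1) bc: ∅
  cell(1,2) cb: ∅
  cell(2,3) ba: ∅
  cell(3,4) ac: {X4}  orig:{}
  cell(0,2) bcb: ∅
  cell(1,3) cba: ∅
  cell(2,4) bac: ∅
  cell(0,3) bcba: ∅
  cell(1,4) cbac: ∅
  cell(0,4) bcbac: ∅

S ∉ T[0,4] ⇒ NO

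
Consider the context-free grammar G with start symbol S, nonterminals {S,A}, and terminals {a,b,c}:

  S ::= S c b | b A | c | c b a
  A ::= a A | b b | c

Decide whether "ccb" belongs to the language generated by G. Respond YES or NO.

Convert to CNF:
  S -> S X3 | T1 A | T2 X4 | c
  A -> T0 A | T1 T1 | c
  T0 -> a
  T1 -> b
  T2 -> c
  X3 -> T2 T1
  X4 -> T1 T0

CYK table (by increasing span):
  [0..0]={A,S,T2}  "c"  orig:{A,S}
  [1..1]={A,S,T2}  "c"  orig:{A,S}
  [2..2]={T1}  "b"  orig:{}
  [0..1]=∅  "cc"
  [1..2]={X3}  "cb"  orig:{}
  [0..2]={S}  "ccb"

S ∈ T[0,2] ⇒ YES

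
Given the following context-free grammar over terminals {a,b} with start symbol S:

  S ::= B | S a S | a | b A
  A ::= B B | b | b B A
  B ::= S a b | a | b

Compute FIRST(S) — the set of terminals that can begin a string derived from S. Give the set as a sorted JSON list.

FIRST sets, iterate to fixpoint:
[1]
  A via A→b: +{b}
  B via B→a: +{a}
  B via B→b: +{b}
  S via S→B: +{a,b}
  S: {a,b}  A: {b}  B: {a,b}
[2]
  A via A→B B: +{a}
  S: {a,b}  A: {a,b}  B: {a,b}
[3] — fixpoint
  S: {a,b}  A: {a,b}  B: {a,b}

FIRST(S) = ["a", "b"]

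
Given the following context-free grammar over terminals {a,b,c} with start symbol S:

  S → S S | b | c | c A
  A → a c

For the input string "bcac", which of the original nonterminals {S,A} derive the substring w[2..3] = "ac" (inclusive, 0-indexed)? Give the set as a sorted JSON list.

Convert to CNF:
  S -> S S | T1 A | b | c
  A -> T0 T1
  T0 -> a
  T1 -> c

CYK fill (cells [i..j] with 2 ≤ i ≤ j ≤ 3 only):
  [2..2]={T0}  "a"  orig:{}
  [3..3]={S,T1}  "c"  orig:{S}
  [2..3]={A}  "ac"

Original NTs in T[2,3] deriving "ac": ["A"]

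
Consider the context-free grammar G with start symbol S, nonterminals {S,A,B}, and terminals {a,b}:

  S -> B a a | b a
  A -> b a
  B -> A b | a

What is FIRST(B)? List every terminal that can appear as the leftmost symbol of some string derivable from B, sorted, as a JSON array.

FIRST iteration:
round 1:
  A via A→b a: +{b}
  B via B→A b: +{b}
  B via B→a: +{a}
  S via S→B a a: +{a,b}
  S: {a,b}  A: {b}  B: {a,b}
round 2: done
  S: {a,b}  A: {b}  B: {a,b}

FIRST(B) = ["a", "b"]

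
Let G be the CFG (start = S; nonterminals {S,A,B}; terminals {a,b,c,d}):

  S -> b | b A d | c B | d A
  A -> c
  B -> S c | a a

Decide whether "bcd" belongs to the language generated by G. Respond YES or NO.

Convert to CNF:
  S -> T0 B | T2 X4 | T3 A | b
  A -> c
  B -> S T0 | T1 T1
  T0 -> c
  T1 -> a
  T2 -> b
  T3 -> d
  X4 -> A T3

Fill CYK table bottom-up:
  cell(0,0) b: {S,T2}  orig:{S}
  cell(1,1) c: {A,T0}  orig:{A}
  cell(2,2) d: {T3}  orig:{}
  cell(0,1) bc: {B}
  cell(1,2) cd: {X4}  orig:{}
  cell(0,2) bcd: {S}

S ∈ T[0,2] ⇒ YES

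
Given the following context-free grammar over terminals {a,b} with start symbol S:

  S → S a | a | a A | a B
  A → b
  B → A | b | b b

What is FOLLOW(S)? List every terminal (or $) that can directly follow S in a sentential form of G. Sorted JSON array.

FIRST sets, iterate to fixpoint:
round 1:
  A via A→b: +{b}
  B via B→A: +{b}
  S via S→a: +{a}
  S: {a}  A: {b}  B: {b}
round 2: done
  S: {a}  A: {b}  B: {b}

Compute FOLLOW by fixpoint:
seed FOLLOW(S) with $
iter 1:
  S→S a: FOLLOW(S) ⊇ FIRST(a) = {a}; new: +{a}
  S→a A: FOLLOW(A) ⊇ FOLLOW(S) ⊇ {$,a}; new: +{$,a}
  S→a B: FOLLOW(B) ⊇ FOLLOW(S) ⊇ {$,a}; new: +{$,a}
  S: {$,a}  A: {$,a}  B: {$,a}
iter 2: done
  S: {$,a}  A: {$,a}  B: {$,a}

FOLLOW(S) = ["$", "a"]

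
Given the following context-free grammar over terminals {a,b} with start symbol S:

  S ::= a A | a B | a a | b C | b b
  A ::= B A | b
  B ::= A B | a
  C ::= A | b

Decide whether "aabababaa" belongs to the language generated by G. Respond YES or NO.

CNF form of G:
  S -> T0 A | T0 B | T0 T0 | T1 C | T1 T1
  A -> B A | b
  B -> A B | a
  C -> B A | b
  T0 -> a
  T1 -> b

CYK table (by increasing span):
  cell(0,0) a: {B,T0}  orig:{B}
  cell(1,1) a: {B,T0}  orig:{B}
  cell(2,2) b: {A,C,T1}  orig:{A,C}
  cell(3,3) a: {B,T0}  orig:{B}
  cell(4,4) b: {A,C,T1}  orig:{A,C}
  cell(5,5) a: {B,T0}  orig:{B}
  cell(6,6) b: {A,C,T1}  orig:{A,C}
  cell(7,7) a: {B,T0}  orig:{B}
  cell(8,8) a: {B,T0}  orig:{B}
  cell(0,1) aa: {S}
  cell(1,2) ab: {A,C,S}
  cell(2,3) ba: {B}
  cell(3,4) ab: {A,C,S}
  cell(4,5) ba: {B}
  cell(5,6) ab: {A,C,S}
  cell(6,7) ba: {B}
  cell(7,8) aa: {S}
  cell(0,2) aab: {A,C,S}
  cell(1,3) aba: {B,S}
  cell(2,4) bab: {A,C,S}
  cell(3,5) aba: {B,S}
  cell(4,6) bab: {A,C,S}
  cell(5,7) aba: {B,S}
  cell(6,8) baa: ∅
  cell(0,3) aaba: {B,S}
  cell(1,4) abab: {A,C,S}
  cell(2,5) baba: {B}
  cell(3,6) abab: {A,C,S}
  cell(4,7) baba: {B}
  cell(5,8) abaa: ∅
  cell(0,4) aabab: {A,C,S}
  cell(1,5) ababa: {B,S}
  cell(2,6) babab: {A,C,S}
  cell(3,7) ababa: {B,S}
  cell(4,8) babaa: ∅
  cell(0,5) aababa: {B,S}
  cell(1,6) ababab: {A,C,S}
  cell(2,7) bababa: {B}
  cell(3,8) ababaa: ∅
  cell(0,6) aababab: {A,C,S}
  cell(1,7) abababa: {B,S}
  cell(2,8) bababaa: ∅
  cell(0,7) aabababa: {B,S}
  cell(1,8) abababaa: ∅
  cell(0,8) aabababaa: ∅

S ∉ T[0,8] ⇒ NO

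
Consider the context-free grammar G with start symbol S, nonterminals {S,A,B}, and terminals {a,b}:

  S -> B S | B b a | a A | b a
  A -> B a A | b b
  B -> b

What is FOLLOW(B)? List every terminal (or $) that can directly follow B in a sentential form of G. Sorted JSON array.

Compute FIRST by fixpoint:
[1]
  A via A→b b: +{b}
  B via B→b: +{b}
  S via S→B S: +{b}
  S via S→a A: +{a}
  S: {a,b}  A: {b}  B: {b}
[2] (stable)
  S: {a,b}  A: {b}  B: {b}

FOLLOW iteration:
initialize: $ ∈ FOLLOW(S)
[1]
  A→B a A: FOLLOW(B) ⊇ FIRST(a) = {a}; new: +{a}
  S→B S: FOLLOW(B) ⊇ FIRST(S) = {a,b}; new: +{b}
  S→a A: FOLLOW(A) ⊇ FOLLOW(S) ⊇ {$}; new: +{$}
  FOLLOW[S]={$}  FOLLOW[A]={$}  FOLLOW[B]={a,b}
[2] (stable)
  FOLLOW[S]={$}  FOLLOW[A]={$}  FOLLOW[B]={a,b}

FOLLOW(B) = ["a", "b"]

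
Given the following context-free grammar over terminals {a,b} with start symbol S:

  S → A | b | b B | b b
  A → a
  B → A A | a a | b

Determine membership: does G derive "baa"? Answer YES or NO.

Convert to CNF:
  S -> T1 B | T1 T1 | a | b
  A -> a
  B -> A A | T0 T0 | b
  T0 -> a
  T1 -> b

Fill CYK table bottom-up:
  T[0,0] 'b' = {B,S,T1}  orig:{B,S}
  T[1,1] 'a' = {A,S,T0}  orig:{A,S}
  T[2,2] 'a' = {A,S,T0}  orig:{A,S}
  T[0,1] 'ba' = ∅
  T[1,2] 'aa' = {B}
  T[0,2] 'baa' = {S}

S ∈ T[0,2] ⇒ YES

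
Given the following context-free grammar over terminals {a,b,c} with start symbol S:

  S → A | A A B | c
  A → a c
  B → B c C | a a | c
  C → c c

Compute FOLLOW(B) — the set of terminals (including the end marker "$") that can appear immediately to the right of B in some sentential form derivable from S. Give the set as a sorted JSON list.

Compute FIRST by fixpoint:
[1]
  A via A→a c: +{a}
  B via B→a a: +{a}
  B via B→c: +{c}
  C via C→c c: +{c}
  S via S→A: +{a}
  S via S→c: +{c}
  FIRST(S)={a,c}  FIRST(A)={a}  FIRST(B)={a,c}  FIRST(C)={c}
[2] done
  FIRST(S)={a,c}  FIRST(A)={a}  FIRST(B)={a,c}  FIRST(C)={c}

FOLLOW sets:
seed FOLLOW(S) with $
round 1:
  B→B c C: FOLLOW(B) ⊇ FIRST(c) = {c}; new: +{c}
  B→B c C: FOLLOW(C) ⊇ FOLLOW(B) ⊇ {c}; new: +{c}
  S→A: FOLLOW(A) ⊇ FOLLOW(S) ⊇ {$}; new: +{$}
  S→A A B: FOLLOW(A) ⊇ FIRST(A) = {a}; new: +{a}
  S→A A B: FOLLOW(A) ⊇ FIRST(B) = {a,c}; new: +{c}
  S→A A B: FOLLOW(B) ⊇ FOLLOW(S) ⊇ {$}; new: +{$}
  S: {$}  A: {$,a,c}  B: {$,c}  C: {c}
round 2:
  B→B c C: FOLLOW(C) ⊇ FOLLOW(B) ⊇ {$,c}; new: +{$}
  S: {$}  A: {$,a,c}  B: {$,c}  C: {$,c}
round 3: — fixpoint
  S: {$}  A: {$,a,c}  B: {$,c}  C: {$,c}

FOLLOW(B) = ["$", "c"]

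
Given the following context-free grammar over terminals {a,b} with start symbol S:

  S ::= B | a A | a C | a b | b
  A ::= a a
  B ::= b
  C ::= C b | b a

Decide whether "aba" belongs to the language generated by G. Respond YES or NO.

CNF form of G:
  S -> T0 A | T0 C | T0 T1 | b
  A -> T0 T0
  B -> b
  C -> C T1 | T1 T0
  T0 -> a
  T1 -> b

Fill CYK table bottom-up:
  T[0,0] 'a' = {T0}  orig:{}
  T[1,1] 'b' = {B,S,T1}  orig:{B,S}
  T[2,2] 'a' = {T0}  orig:{}
  T[0,1] 'ab' = {S}
  T[1,2] 'ba' = {C}
  T[0,2] 'aba' = {S}

S ∈ T[0,2] ⇒ YES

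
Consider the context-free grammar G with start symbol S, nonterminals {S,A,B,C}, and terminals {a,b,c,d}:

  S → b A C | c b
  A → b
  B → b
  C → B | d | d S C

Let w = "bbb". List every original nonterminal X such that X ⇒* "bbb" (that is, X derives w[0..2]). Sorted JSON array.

Convert to CNF:
  S -> T1 X4 | T2 T1
  A -> b
  B -> b
  C -> T0 X3 | b | d
  T0 -> d
  T1 -> b
  T2 -> c
  X3 -> S C
  X4 -> A C

CYK table (by increasing span), restricted to cells inside w[0..2]:
  [0..0]={A,B,C,T1}  "b"  orig:{A,B,C}
  [1..1]={A,B,C,T1}  "b"  orig:{A,B,C}
  [2..2]={A,B,C,T1}  "b"  orig:{A,B,C}
  [0..1]={X4}  "bb"  orig:{}
  [1..2]={X4}  "bb"  orig:{}
  [0..2]={S}  "bbb"

Original NTs in T[0,2] deriving "bbb": ["S"]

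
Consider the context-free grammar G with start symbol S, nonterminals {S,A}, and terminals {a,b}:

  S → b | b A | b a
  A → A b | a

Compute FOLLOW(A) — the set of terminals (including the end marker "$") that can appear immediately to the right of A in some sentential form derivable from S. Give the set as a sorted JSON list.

FIRST iteration:
pass 1:
  A via A→a: +{a}
  S via S→b: +{b}
  FIRST(S)={b}  FIRST(A)={a}
pass 2: (stable)
  FIRST(S)={b}  FIRST(A)={a}

FOLLOW sets:
seed FOLLOW(S) with $
iter 1:
  A→A b: FOLLOW(A) ⊇ FIRST(b) = {b}; new: +{b}
  S→b A: FOLLOW(A) ⊇ FOLLOW(S) ⊇ {$}; new: +{$}
  S: {$}  A: {$,b}
iter 2: — fixpoint
  S: {$}  A: {$,b}

FOLLOW(A) = ["$", "b"]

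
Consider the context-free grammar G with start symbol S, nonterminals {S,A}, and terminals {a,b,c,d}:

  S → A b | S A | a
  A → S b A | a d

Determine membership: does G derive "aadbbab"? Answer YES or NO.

CNF form of G:
  S -> A T0 | S A | a
  A -> S X3 | T1 T2
  T0 -> b
  T1 -> a
  T2 -> d
  X3 -> T0 A

CYK table (by increasing span):
  T[0,0] 'a' = {S,T1}  orig:{S}
  T[1,1] 'a' = {S,T1}  orig:{S}
  T[2,2] 'd' = {T2}  orig:{}
  T[3,3] 'b' = {T0}  orig:{}
  T[4,4] 'b' = {T0}  orig:{}
  T[5,5] 'a' = {S,T1}  orig:{S}
  T[6,6] 'b' = {T0}  orig:{}
  T[0,1] 'aa' = ∅
  T[1,2] 'ad' = {A}
  T[2,3] 'db' = ∅
  T[3,4] 'bb' = ∅
  T[4,5] 'ba' = ∅
  T[5,6] 'ab' = ∅
  T[0,2] 'aad' = {S}
  T[1,3] 'adb' = {S}
  T[2,4] 'dbb' = ∅
  T[3,5] 'bba' = ∅
  T[4,6] 'bab' = ∅
  T[0,3] 'aadb' = ∅
  T[1,4] 'adbb' = ∅
  T[2,5] 'dbba' = ∅
  T[3,6] 'bbab' = ∅
  T[0,4] 'aadbb' = ∅
  T[1,5] 'adbba' = ∅
  T[2,6] 'dbbab' = ∅
  T[0,5] 'aadbba' = ∅
  T[1,6] 'adbbab' = ∅
  T[0,6] 'aadbbab' = ∅

S ∉ T[0,6] ⇒ NO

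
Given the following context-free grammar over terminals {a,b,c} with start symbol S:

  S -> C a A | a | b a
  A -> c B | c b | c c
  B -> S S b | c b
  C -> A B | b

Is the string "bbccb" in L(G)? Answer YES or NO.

Convert to CNF:
  S -> C X4 | T1 T2 | a
  A -> T0 B | T0 T0 | T0 T1
  B -> S X3 | T0 T1
  C -> A B | b
  T0 -> c
  T1 -> b
  T2 -> a
  X3 -> S T1
  X4 -> T2 A

Fill CYK table bottom-up:
  cell(0,0) b: {C,T1}  orig:{C}
  cell(1,1) b: {C,T1}  orig:{C}
  cell(2,2) c: {T0}  orig:{}
  cell(3,3) c: {T0}  orig:{}
  cell(4,4) b: {C,T1}  orig:{C}
  cell(0,1) bb: ∅
  cell(1,2) bc: ∅
  cell(2,3) cc: {A}
  cell(3,4) cb: {A,B}
  cell(0,2) bbc: ∅
  cell(1,3) bcc: ∅
  cell(2,4) ccb: {A}
  cell(0,3) bbcc: ∅
  cell(1,4) bccb: ∅
  cell(0,4) bbccb: ∅

S ∉ T[0,4] ⇒ NO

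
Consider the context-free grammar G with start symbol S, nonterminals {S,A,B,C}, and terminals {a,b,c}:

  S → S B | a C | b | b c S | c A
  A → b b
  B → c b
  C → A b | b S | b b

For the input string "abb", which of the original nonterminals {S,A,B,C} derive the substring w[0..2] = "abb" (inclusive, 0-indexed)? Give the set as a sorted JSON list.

CNF form of G:
  S -> S B | T0 X3 | T1 A | T2 C | b
  A -> T0 T0
  B -> T1 T0
  C -> A T0 | T0 S | T0 T0
  T0 -> b
  T1 -> c
  T2 -> a
  X3 -> T1 S

CYK fill, restricted to cells inside w[0..2]:
  T[0,0] 'a' = {T2}  orig:{}
  T[1,1] 'b' = {S,T0}  orig:{S}
  T[2,2] 'b' = {S,T0}  orig:{S}
  T[0,1] 'ab' = ∅
  T[1,2] 'bb' = {A,C}
  T[0,2] 'abb' = {S}

Original NTs in T[0,2] deriving "abb": ["S"]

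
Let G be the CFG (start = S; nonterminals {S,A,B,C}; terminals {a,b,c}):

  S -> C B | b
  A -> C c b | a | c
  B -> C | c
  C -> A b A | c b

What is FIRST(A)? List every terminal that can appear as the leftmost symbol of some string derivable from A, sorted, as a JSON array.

FIRST iteration:
iter 1:
  A via A→a: +{a}
  A via A→c: +{c}
  B via B→c: +{c}
  C via C→A b A: +{a,c}
  S via S→C B: +{a,c}
  S via S→b: +{b}
  S: {a,b,c}  A: {a,c}  B: {c}  C: {a,c}
iter 2:
  B via B→C: +{a}
  S: {a,b,c}  A: {a,c}  B: {a,c}  C: {a,c}
iter 3: — fixpoint
  S: {a,b,c}  A: {a,c}  B: {a,c}  C: {a,c}

FIRST(A) = ["a", "c"]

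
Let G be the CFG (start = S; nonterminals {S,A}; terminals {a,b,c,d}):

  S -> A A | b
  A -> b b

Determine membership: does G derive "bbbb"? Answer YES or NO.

CNF form of G:
  S -> A A | b
  A -> T0 T0
  T0 -> b

CYK table (by increasing span):
  cell(0,0) b: {S,T0}  orig:{S}
  cell(1,1) b: {S,T0}  orig:{S}
  cell(2,2) b: {S,T0}  orig:{S}
  cell(3,3) b: {S,T0}  orig:{S}
  cell(0,1) bb: {A}
  cell(1,2) bb: {A}
  cell(2,3) bb: {A}
  cell(0,2) bbb: ∅
  cell(1,3) bbb: ∅
  cell(0,3) bbbb: {S}

S ∈ T[0,3] ⇒ YES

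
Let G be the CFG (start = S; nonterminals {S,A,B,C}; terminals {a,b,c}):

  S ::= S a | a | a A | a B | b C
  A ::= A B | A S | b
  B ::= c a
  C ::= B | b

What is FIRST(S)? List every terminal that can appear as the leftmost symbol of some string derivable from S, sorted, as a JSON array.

FIRST sets, iterate to fixpoint:
pass 1:
  A via A→b: +{b}
  B via B→c a: +{c}
  C via C→B: +{c}
  C via C→b: +{b}
  S via S→a: +{a}
  S via S→b C: +{b}
  FIRST(S)={a,b}  FIRST(A)={b}  FIRST(B)={c}  FIRST(C)={b,c}
pass 2: done
  FIRST(S)={a,b}  FIRST(A)={b}  FIRST(B)={c}  FIRST(C)={b,c}

FIRST(S) = ["a", "b"]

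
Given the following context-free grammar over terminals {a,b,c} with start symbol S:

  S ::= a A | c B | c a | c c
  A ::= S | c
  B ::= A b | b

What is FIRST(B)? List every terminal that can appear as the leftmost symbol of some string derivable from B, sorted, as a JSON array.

Compute FIRST by fixpoint:
iter 1:
  A via A→c: +{c}
  B via B→A b: +{c}
  B via B→b: +{b}
  S via S→a A: +{a}
  S via S→c B: +{c}
  S: {a,c}  A: {c}  B: {b,c}
iter 2:
  A via A→S: +{a}
  B via B→A b: +{a}
  S: {a,c}  A: {a,c}  B: {a,b,c}
iter 3: done
  S: {a,c}  A: {a,c}  B: {a,b,c}

FIRST(B) = ["a", "b", "c"]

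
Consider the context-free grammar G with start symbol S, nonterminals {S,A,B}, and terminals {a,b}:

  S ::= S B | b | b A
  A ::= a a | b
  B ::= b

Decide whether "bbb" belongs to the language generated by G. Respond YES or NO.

Convert to CNF:
  S -> S B | T1 A | b
  A -> T0 T0 | b
  B -> b
  T0 -> a
  T1 -> b

Fill CYK table bottom-up:
  T[0,0] 'b' = {A,B,S,T1}  orig:{A,B,S}
  T[1,1] 'b' = {A,B,S,T1}  orig:{A,B,S}
  T[2,2] 'b' = {A,B,S,T1}  orig:{A,B,S}
  T[0,1] 'bb' = {S}
  T[1,2] 'bb' = {S}
  T[0,2] 'bbb' = {S}

S ∈ T[0,2] ⇒ YES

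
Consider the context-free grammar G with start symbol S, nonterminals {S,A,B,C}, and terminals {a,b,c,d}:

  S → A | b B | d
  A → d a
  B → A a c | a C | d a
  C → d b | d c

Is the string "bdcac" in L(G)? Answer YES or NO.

CNF form of G:
  S -> T0 T1 | T3 B | d
  A -> T0 T1
  B -> A X4 | T0 T1 | T1 C
  C -> T0 T2 | T0 T3
  T0 -> d
  T1 -> a
  T2 -> c
  T3 -> b
  X4 -> T1 T2

CYK fill:
  T[0,0] 'b' = {T3}  orig:{}
  T[1,1] 'd' = {S,T0}  orig:{S}
  T[2,2] 'c' = {T2}  orig:{}
  T[3,3] 'a' = {T1}  orig:{}
  T[4,4] 'c' = {T2}  orig:{}
  T[0,1] 'bd' = ∅
  T[1,2] 'dc' = {C}
  T[2,3] 'ca' = ∅
  T[3,4] 'ac' = {X4}  orig:{}
  T[0,2] 'bdc' = ∅
  T[1,3] 'dca' = ∅
  T[2,4] 'cac' = ∅
  T[0,3] 'bdca' = ∅
  T[1,4] 'dcac' = ∅
  T[0,4] 'bdcac' = ∅

S ∉ T[0,4] ⇒ NO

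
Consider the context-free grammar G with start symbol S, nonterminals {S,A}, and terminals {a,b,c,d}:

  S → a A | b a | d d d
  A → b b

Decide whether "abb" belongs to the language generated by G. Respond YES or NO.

CNF form of G:
  S -> T0 T1 | T1 A | T2 X3
  A -> T0 T0
  T0 -> b
  T1 -> a
  T2 -> d
  X3 -> T2 T2

CYK table (by increasing span):
  T[0,0] 'a' = {T1}  orig:{}
  T[1,1] 'b' = {T0}  orig:{}
  T[2,2] 'b' = {T0}  orig:{}
  T[0,1] 'ab' = ∅
  T[1,2] 'bb' = {A}
  T[0,2] 'abb' = {S}

S ∈ T[0,2] ⇒ YES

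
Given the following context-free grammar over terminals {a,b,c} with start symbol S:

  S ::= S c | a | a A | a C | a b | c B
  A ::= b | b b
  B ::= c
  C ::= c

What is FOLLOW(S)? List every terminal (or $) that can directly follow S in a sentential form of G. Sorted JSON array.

FIRST sets, iterate to fixpoint:
pass 1:
  A via A→b: +{b}
  B via B→c: +{c}
  C via C→c: +{c}
  S via S→a: +{a}
  S via S→c B: +{c}
  FIRST(S)={a,c}  FIRST(A)={b}  FIRST(B)={c}  FIRST(C)={c}
pass 2: done
  FIRST(S)={a,c}  FIRST(A)={b}  FIRST(B)={c}  FIRST(C)={c}

Compute FOLLOW by fixpoint:
initialize: $ ∈ FOLLOW(S)
iter 1:
  S→S c: FOLLOW(S) ⊇ FIRST(c) = {c}; new: +{c}
  S→a A: FOLLOW(A) ⊇ FOLLOW(S) ⊇ {$,c}; new: +{$,c}
  S→a C: FOLLOW(C) ⊇ FOLLOW(S) ⊇ {$,c}; new: +{$,c}
  S→c B: FOLLOW(B) ⊇ FOLLOW(S) ⊇ {$,c}; new: +{$,c}
  S: {$,c}  A: {$,c}  B: {$,c}  C: {$,c}
iter 2: (no change)
  S: {$,c}  A: {$,c}  B: {$,c}  C: {$,c}

FOLLOW(S) = ["$", "c"]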